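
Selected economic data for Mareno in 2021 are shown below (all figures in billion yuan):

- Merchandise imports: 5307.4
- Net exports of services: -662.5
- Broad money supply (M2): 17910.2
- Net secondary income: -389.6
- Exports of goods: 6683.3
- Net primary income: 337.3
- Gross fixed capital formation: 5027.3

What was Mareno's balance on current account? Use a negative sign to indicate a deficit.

661.1

Goods balance = 6683.3 - 5307.4 = 1375.9
Services balance = -662.5
Trade balance (goods + services) = 1375.9 + (-662.5) = 713.4
Net primary income = 337.3
Net secondary income = -389.6
Current account = 713.4 + 337.3 + (-389.6) = 661.1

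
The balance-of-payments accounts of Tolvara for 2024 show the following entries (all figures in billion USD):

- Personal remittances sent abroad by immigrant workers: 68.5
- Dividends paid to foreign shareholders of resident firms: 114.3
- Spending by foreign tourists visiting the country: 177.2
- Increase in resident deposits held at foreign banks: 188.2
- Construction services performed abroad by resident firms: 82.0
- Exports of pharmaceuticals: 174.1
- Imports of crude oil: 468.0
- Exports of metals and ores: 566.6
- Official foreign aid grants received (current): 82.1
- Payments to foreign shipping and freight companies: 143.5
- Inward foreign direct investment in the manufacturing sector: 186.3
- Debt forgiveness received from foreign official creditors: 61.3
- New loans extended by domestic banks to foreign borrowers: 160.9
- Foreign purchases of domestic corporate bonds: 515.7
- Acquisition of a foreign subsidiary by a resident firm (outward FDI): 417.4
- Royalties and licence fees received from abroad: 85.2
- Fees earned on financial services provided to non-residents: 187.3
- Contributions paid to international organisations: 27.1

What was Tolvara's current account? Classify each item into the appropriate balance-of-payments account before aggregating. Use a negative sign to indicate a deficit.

533.1

Goods: 174.1 + 566.6 - 468.0 = 272.7
Services: 177.2 + 82.0 + 187.3 + 85.2 - 143.5 = 388.2
Primary income: -114.3
Secondary income: -27.1 + 82.1 - 68.5 = -13.5
Current account = 272.7 + 388.2 + (-114.3) + (-13.5) = 533.1
(Excluded from the current account — financial account: increase in resident deposits held at foreign banks 188.2, inward foreign direct investment in the manufacturing sector 186.3, new loans extended by domestic banks to foreign borrowers 160.9, foreign purchases of domestic corporate bonds 515.7, acquisition of a foreign subsidiary by a resident firm (outward FDI) 417.4; capital account: debt forgiveness received from foreign official creditors 61.3.)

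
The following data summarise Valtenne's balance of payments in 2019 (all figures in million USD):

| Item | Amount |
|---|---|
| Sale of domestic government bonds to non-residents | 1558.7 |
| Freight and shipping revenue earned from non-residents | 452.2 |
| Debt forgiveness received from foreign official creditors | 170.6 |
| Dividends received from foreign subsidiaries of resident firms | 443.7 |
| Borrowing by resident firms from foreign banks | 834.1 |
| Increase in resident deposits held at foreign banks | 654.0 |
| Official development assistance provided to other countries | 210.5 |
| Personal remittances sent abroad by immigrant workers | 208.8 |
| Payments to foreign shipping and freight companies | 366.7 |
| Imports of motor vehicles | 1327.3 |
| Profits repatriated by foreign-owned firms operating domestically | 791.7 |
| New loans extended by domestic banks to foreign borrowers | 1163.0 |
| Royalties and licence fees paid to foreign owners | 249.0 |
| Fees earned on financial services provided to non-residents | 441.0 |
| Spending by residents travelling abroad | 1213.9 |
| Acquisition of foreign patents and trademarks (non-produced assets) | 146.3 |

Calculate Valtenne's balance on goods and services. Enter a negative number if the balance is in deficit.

Goods: -1327.3
Services: -249.0 - 366.7 + 441.0 + 452.2 - 1213.9 = -936.4
Trade balance = -1327.3 + (-936.4) = -2263.7
(Excluded from the trade balance — financial account: sale of domestic government bonds to non-residents 1558.7, borrowing by resident firms from foreign banks 834.1, increase in resident deposits held at foreign banks 654.0, new loans extended by domestic banks to foreign borrowers 1163.0; capital account: debt forgiveness received from foreign official creditors 170.6, acquisition of foreign patents and trademarks (non-produced assets) 146.3; primary income: dividends received from foreign subsidiaries of resident firms 443.7, profits repatriated by foreign-owned firms operating domestically 791.7; secondary income: official development assistance provided to other countries 210.5, personal remittances sent abroad by immigrant workers 208.8.)

-2263.7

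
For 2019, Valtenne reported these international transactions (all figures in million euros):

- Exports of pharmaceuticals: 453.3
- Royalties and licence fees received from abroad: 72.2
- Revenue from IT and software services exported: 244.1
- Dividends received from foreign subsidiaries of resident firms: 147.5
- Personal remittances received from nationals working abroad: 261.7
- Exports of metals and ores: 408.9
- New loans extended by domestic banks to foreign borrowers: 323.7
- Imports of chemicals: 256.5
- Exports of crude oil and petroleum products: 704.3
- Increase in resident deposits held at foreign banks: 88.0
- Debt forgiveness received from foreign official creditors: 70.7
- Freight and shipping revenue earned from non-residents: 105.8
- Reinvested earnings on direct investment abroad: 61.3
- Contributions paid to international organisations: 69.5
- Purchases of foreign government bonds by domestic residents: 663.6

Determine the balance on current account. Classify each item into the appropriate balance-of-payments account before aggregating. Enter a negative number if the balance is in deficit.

Goods: 408.9 - 256.5 + 704.3 + 453.3 = 1310.0
Services: 105.8 + 72.2 + 244.1 = 422.1
Primary income: 147.5 + 61.3 = 208.8
Secondary income: -69.5 + 261.7 = 192.2
Current account = 1310.0 + 422.1 + 208.8 + 192.2 = 2133.1
(Excluded from the current account — financial account: new loans extended by domestic banks to foreign borrowers 323.7, increase in resident deposits held at foreign banks 88.0, purchases of foreign government bonds by domestic residents 663.6; capital account: debt forgiveness received from foreign official creditors 70.7.)

2133.1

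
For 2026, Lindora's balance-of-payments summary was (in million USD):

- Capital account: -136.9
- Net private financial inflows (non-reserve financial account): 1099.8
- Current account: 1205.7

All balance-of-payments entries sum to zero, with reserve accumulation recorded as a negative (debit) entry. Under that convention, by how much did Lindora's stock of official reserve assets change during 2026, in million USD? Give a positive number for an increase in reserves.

Official reserve transactions balance = -(1205.7 + (-136.9) + 1099.8) = -2168.6
An accumulation of reserves is recorded as a debit (negative entry), so the change in the stock of reserves is the negative of that balance.
Change in official reserves = -(-2168.6) = 2168.6

2168.6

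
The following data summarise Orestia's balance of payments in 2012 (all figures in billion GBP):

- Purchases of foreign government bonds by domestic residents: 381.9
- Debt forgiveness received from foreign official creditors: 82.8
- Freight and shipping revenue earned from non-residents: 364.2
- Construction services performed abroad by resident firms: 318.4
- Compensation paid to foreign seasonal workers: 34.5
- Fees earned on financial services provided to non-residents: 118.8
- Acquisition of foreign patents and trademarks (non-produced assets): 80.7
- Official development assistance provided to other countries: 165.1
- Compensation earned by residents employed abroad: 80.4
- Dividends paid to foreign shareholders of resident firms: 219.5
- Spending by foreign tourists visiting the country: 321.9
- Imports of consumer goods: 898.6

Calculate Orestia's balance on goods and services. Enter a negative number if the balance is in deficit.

Goods: -898.6
Services: 321.9 + 318.4 + 364.2 + 118.8 = 1123.3
Trade balance = -898.6 + 1123.3 = 224.7
(Excluded from the trade balance — financial account: purchases of foreign government bonds by domestic residents 381.9; capital account: debt forgiveness received from foreign official creditors 82.8, acquisition of foreign patents and trademarks (non-produced assets) 80.7; primary income: compensation paid to foreign seasonal workers 34.5, compensation earned by residents employed abroad 80.4, dividends paid to foreign shareholders of resident firms 219.5; secondary income: official development assistance provided to other countries 165.1.)

224.7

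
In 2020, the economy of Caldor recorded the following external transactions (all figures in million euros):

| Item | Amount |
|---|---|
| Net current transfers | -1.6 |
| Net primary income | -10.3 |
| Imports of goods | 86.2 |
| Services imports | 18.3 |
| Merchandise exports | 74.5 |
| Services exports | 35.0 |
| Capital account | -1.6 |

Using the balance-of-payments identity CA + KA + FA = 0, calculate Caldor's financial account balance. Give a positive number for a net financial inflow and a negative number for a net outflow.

Goods balance = 74.5 - 86.2 = -11.7
Services balance = 35.0 - 18.3 = 16.7
Trade balance (goods + services) = -11.7 + 16.7 = 5.0
Net primary income = -10.3
Net secondary income = -1.6
Current account = 5.0 + (-10.3) + (-1.6) = -6.9
Financial account = -(-6.9 + (-1.6)) = 8.5

8.5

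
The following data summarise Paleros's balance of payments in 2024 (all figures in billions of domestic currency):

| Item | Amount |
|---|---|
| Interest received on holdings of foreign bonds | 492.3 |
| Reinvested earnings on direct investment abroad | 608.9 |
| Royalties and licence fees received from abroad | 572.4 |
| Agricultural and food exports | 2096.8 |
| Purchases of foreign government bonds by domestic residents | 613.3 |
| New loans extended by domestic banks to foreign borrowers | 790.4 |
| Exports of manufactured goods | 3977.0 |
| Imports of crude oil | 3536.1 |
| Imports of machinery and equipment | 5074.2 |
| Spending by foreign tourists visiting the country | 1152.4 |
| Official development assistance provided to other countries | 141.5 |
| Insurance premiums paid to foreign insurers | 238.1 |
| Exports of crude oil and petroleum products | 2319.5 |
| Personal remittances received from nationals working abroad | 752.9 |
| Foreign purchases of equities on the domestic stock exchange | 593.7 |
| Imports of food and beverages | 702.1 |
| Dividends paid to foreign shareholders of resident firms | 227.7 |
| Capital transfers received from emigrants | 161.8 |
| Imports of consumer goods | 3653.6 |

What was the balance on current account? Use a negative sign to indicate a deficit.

-1601.1

Goods: -3536.1 + 2319.5 - 3653.6 + 2096.8 - 702.1 - 5074.2 + 3977.0 = -4572.7
Services: -238.1 + 572.4 + 1152.4 = 1486.7
Primary income: -227.7 + 608.9 + 492.3 = 873.5
Secondary income: -141.5 + 752.9 = 611.4
Current account = (-4572.7) + 1486.7 + 873.5 + 611.4 = -1601.1
(Excluded from the current account — financial account: purchases of foreign government bonds by domestic residents 613.3, new loans extended by domestic banks to foreign borrowers 790.4, foreign purchases of equities on the domestic stock exchange 593.7; capital account: capital transfers received from emigrants 161.8.)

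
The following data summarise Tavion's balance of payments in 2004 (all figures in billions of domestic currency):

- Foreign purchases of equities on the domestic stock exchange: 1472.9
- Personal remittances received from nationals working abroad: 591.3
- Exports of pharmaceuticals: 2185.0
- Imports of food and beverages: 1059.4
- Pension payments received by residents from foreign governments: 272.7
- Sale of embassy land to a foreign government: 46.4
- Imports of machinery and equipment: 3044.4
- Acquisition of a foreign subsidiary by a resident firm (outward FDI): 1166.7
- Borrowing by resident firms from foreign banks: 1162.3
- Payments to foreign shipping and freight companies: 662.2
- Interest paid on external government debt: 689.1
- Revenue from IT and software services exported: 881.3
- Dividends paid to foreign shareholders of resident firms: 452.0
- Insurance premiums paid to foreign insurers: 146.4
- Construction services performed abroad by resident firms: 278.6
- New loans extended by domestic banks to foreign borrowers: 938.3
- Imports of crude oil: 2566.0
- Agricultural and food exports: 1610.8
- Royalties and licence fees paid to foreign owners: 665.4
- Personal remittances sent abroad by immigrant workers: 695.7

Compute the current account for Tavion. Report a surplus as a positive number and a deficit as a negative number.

-4160.9

Goods: 1610.8 - 2566.0 + 2185.0 - 3044.4 - 1059.4 = -2874.0
Services: -665.4 + 278.6 - 146.4 + 881.3 - 662.2 = -314.1
Primary income: -689.1 - 452.0 = -1141.1
Secondary income: -695.7 + 272.7 + 591.3 = 168.3
Current account = (-2874.0) + (-314.1) + (-1141.1) + 168.3 = -4160.9
(Excluded from the current account — financial account: foreign purchases of equities on the domestic stock exchange 1472.9, acquisition of a foreign subsidiary by a resident firm (outward FDI) 1166.7, borrowing by resident firms from foreign banks 1162.3, new loans extended by domestic banks to foreign borrowers 938.3; capital account: sale of embassy land to a foreign government 46.4.)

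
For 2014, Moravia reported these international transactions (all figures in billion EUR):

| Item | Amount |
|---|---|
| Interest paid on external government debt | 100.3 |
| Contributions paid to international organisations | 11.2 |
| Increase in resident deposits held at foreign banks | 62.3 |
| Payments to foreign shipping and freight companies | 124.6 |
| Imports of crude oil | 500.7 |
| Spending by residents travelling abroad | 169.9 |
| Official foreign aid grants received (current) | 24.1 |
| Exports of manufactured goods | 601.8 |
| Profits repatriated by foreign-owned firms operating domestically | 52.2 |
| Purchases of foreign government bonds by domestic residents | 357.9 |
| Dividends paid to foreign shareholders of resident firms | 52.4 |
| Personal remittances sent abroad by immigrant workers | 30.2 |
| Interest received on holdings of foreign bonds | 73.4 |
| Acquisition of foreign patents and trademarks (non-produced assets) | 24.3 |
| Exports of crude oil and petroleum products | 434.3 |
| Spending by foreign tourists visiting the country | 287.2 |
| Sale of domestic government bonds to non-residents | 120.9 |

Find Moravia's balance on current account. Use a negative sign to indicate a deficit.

379.3

Goods: 601.8 + 434.3 - 500.7 = 535.4
Services: 287.2 - 169.9 - 124.6 = -7.3
Primary income: -52.4 - 100.3 + 73.4 - 52.2 = -131.5
Secondary income: 24.1 - 11.2 - 30.2 = -17.3
Current account = 535.4 + (-7.3) + (-131.5) + (-17.3) = 379.3
(Excluded from the current account — financial account: increase in resident deposits held at foreign banks 62.3, purchases of foreign government bonds by domestic residents 357.9, sale of domestic government bonds to non-residents 120.9; capital account: acquisition of foreign patents and trademarks (non-produced assets) 24.3.)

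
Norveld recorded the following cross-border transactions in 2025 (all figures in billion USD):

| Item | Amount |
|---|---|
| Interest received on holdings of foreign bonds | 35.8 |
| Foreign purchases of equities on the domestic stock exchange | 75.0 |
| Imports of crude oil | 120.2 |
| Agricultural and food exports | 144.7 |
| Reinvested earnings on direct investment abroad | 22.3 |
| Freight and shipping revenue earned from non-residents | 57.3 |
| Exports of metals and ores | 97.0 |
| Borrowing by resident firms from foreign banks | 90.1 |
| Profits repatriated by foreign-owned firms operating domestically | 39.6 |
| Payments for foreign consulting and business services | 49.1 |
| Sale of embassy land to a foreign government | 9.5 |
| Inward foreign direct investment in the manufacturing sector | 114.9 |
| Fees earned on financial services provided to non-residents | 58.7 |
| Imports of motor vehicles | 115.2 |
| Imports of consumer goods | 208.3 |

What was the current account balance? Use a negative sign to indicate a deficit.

-116.6

Goods: -120.2 - 115.2 - 208.3 + 97.0 + 144.7 = -202.0
Services: 57.3 - 49.1 + 58.7 = 66.9
Primary income: 35.8 - 39.6 + 22.3 = 18.5
Current account = (-202.0) + 66.9 + 18.5 = -116.6
(Excluded from the current account — financial account: foreign purchases of equities on the domestic stock exchange 75.0, borrowing by resident firms from foreign banks 90.1, inward foreign direct investment in the manufacturing sector 114.9; capital account: sale of embassy land to a foreign government 9.5.)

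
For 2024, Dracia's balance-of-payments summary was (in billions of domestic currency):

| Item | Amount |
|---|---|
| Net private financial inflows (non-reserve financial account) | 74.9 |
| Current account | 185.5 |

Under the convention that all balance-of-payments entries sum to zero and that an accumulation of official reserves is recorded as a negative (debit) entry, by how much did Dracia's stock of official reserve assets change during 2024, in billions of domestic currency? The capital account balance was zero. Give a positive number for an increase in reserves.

260.4

Official reserve transactions balance = -(185.5 + 74.9) = -260.4
An accumulation of reserves is recorded as a debit (negative entry), so the change in the stock of reserves is the negative of that balance.
Change in official reserves = -(-260.4) = 260.4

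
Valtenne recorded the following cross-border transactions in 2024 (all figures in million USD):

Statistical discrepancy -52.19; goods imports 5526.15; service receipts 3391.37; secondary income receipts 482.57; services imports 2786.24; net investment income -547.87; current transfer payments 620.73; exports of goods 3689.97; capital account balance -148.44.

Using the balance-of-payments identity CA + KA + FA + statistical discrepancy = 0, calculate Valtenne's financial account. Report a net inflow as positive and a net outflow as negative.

2117.71

Goods balance = 3689.97 - 5526.15 = -1836.18
Services balance = 3391.37 - 2786.24 = 605.13
Trade balance (goods + services) = -1836.18 + 605.13 = -1231.05
Net primary income = -547.87
Net secondary income = 482.57 - 620.73 = -138.16
Current account = -1231.05 + (-547.87) + (-138.16) = -1917.08
Financial account = -(-1917.08 + (-148.44) + (-52.19)) = 2117.71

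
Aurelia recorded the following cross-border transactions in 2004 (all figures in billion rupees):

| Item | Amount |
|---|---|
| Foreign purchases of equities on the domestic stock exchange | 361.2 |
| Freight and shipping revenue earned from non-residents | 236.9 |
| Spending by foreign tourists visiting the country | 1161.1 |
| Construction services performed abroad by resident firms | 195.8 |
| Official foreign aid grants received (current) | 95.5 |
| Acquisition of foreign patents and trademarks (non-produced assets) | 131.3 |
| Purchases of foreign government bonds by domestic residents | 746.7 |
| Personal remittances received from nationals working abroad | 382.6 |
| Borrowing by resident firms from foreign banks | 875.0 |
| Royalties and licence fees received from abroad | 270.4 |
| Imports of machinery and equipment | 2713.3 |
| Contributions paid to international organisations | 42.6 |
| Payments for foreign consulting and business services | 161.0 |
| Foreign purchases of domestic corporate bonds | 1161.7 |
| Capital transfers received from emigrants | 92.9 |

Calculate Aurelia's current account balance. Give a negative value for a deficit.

-574.6

Goods: -2713.3
Services: -161.0 + 1161.1 + 270.4 + 236.9 + 195.8 = 1703.2
Secondary income: 382.6 - 42.6 + 95.5 = 435.5
Current account = (-2713.3) + 1703.2 + 435.5 = -574.6
(Excluded from the current account — financial account: foreign purchases of equities on the domestic stock exchange 361.2, purchases of foreign government bonds by domestic residents 746.7, borrowing by resident firms from foreign banks 875.0, foreign purchases of domestic corporate bonds 1161.7; capital account: acquisition of foreign patents and trademarks (non-produced assets) 131.3, capital transfers received from emigrants 92.9.)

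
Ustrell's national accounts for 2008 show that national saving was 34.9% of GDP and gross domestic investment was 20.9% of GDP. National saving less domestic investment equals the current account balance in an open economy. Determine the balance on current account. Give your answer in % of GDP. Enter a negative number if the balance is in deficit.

14.0

S - I = CA (net lending to the rest of the world).
CA = S - I = 34.9 - 20.9 = 14.0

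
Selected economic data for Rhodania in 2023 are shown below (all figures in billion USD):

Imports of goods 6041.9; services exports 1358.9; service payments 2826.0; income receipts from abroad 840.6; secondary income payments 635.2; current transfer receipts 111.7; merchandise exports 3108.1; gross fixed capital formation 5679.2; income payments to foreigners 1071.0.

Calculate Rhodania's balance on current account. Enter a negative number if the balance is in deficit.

-5154.8

Goods balance = 3108.1 - 6041.9 = -2933.8
Services balance = 1358.9 - 2826.0 = -1467.1
Trade balance (goods + services) = -2933.8 + (-1467.1) = -4400.9
Net primary income = 840.6 - 1071.0 = -230.4
Net secondary income = 111.7 - 635.2 = -523.5
Current account = -4400.9 + (-230.4) + (-523.5) = -5154.8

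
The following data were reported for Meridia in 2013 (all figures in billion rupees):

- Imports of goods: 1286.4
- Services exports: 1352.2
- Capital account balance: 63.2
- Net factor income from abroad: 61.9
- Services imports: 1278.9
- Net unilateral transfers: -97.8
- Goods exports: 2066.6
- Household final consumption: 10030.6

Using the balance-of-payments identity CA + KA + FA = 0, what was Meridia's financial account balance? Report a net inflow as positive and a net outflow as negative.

-880.8

Goods balance = 2066.6 - 1286.4 = 780.2
Services balance = 1352.2 - 1278.9 = 73.3
Trade balance (goods + services) = 780.2 + 73.3 = 853.5
Net primary income = 61.9
Net secondary income = -97.8
Current account = 853.5 + 61.9 + (-97.8) = 817.6
Financial account = -(817.6 + 63.2) = -880.8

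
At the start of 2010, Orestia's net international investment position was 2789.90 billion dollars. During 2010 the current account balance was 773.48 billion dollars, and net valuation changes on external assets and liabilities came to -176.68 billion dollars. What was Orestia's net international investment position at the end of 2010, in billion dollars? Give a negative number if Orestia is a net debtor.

3386.70

Change in NIIP = current account + net valuation change = 773.48 + (-176.68) = 596.80
End-of-year NIIP = 2789.90 + 596.80 = 3386.70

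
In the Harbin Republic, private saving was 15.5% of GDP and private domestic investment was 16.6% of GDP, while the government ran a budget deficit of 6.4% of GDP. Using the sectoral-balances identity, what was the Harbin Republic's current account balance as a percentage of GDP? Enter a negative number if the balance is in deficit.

By the sectoral-balances identity, CA = (S_private - I) + (T - G).
Private balance = 15.5 - 16.6 = -1.1
Government balance (T - G) = -6.4
CA = -1.1 + (-6.4) = -7.5

-7.5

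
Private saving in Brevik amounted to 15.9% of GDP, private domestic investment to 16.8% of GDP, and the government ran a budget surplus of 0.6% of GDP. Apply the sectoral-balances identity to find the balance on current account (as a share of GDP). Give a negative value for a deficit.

-0.3

By the sectoral-balances identity, CA = (S_private - I) + (T - G).
Private balance = 15.9 - 16.8 = -0.9
Government balance (T - G) = 0.6
CA = -0.9 + 0.6 = -0.3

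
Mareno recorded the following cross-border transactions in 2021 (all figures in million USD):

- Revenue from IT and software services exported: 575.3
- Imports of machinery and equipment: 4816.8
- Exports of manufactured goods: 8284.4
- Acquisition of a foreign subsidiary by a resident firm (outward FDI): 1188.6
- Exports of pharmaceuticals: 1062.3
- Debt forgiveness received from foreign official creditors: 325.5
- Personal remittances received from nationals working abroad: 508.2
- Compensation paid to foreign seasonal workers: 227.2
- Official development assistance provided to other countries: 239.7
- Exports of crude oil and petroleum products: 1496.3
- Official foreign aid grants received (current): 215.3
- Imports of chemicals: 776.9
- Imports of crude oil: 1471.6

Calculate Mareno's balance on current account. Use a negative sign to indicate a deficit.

4609.6

Goods: 1496.3 - 1471.6 + 8284.4 - 776.9 - 4816.8 + 1062.3 = 3777.7
Services: 575.3
Primary income: -227.2
Secondary income: 215.3 - 239.7 + 508.2 = 483.8
Current account = 3777.7 + 575.3 + (-227.2) + 483.8 = 4609.6
(Excluded from the current account — financial account: acquisition of a foreign subsidiary by a resident firm (outward FDI) 1188.6; capital account: debt forgiveness received from foreign official creditors 325.5.)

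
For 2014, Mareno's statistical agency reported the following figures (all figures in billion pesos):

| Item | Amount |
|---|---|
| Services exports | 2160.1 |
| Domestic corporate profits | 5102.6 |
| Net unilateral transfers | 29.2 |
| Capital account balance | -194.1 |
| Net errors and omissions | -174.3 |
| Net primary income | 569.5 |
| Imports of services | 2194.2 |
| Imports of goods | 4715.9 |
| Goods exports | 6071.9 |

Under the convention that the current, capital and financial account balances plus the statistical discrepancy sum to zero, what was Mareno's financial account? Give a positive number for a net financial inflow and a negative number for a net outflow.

Goods balance = 6071.9 - 4715.9 = 1356.0
Services balance = 2160.1 - 2194.2 = -34.1
Trade balance (goods + services) = 1356.0 + (-34.1) = 1321.9
Net primary income = 569.5
Net secondary income = 29.2
Current account = 1321.9 + 569.5 + 29.2 = 1920.6
Financial account = -(1920.6 + (-194.1) + (-174.3)) = -1552.2

-1552.2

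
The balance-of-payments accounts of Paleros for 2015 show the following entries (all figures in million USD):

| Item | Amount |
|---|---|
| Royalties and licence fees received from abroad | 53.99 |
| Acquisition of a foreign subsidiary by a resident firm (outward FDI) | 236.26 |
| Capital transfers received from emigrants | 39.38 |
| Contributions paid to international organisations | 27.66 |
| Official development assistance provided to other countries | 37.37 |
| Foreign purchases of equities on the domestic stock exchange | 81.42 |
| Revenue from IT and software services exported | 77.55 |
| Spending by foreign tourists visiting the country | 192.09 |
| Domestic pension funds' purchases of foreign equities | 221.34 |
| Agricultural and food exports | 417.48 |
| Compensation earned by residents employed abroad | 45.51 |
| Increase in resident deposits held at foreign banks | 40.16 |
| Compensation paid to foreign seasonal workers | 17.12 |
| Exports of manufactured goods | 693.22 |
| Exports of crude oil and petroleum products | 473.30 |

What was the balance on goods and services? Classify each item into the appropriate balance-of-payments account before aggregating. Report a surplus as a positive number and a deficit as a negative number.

Goods: 417.48 + 473.30 + 693.22 = 1584.00
Services: 192.09 + 77.55 + 53.99 = 323.63
Trade balance = 1584.00 + 323.63 = 1907.63
(Excluded from the trade balance — financial account: acquisition of a foreign subsidiary by a resident firm (outward FDI) 236.26, foreign purchases of equities on the domestic stock exchange 81.42, domestic pension funds' purchases of foreign equities 221.34, increase in resident deposits held at foreign banks 40.16; capital account: capital transfers received from emigrants 39.38; secondary income: contributions paid to international organisations 27.66, official development assistance provided to other countries 37.37; primary income: compensation earned by residents employed abroad 45.51, compensation paid to foreign seasonal workers 17.12.)

1907.63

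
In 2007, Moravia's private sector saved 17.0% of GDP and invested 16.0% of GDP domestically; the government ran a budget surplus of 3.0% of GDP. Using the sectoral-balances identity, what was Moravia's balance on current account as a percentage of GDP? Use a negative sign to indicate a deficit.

By the sectoral-balances identity, CA = (S_private - I) + (T - G).
Private balance = 17.0 - 16.0 = 1.0
Government balance (T - G) = 3.0
CA = 1.0 + 3.0 = 4.0

4.0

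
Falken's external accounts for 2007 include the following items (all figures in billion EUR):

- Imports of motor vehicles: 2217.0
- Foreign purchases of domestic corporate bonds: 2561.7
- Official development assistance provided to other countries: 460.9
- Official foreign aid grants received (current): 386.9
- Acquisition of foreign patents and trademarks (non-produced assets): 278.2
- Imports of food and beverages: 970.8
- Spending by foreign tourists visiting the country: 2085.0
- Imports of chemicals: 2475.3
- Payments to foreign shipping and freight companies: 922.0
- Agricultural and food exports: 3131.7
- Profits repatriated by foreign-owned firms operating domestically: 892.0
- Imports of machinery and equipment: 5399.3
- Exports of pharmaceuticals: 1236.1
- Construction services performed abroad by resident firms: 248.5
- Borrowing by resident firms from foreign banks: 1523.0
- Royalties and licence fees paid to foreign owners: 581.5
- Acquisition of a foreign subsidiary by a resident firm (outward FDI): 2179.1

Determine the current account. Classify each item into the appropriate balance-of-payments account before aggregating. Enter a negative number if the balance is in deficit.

Goods: -2217.0 - 2475.3 + 3131.7 - 970.8 + 1236.1 - 5399.3 = -6694.6
Services: -922.0 + 2085.0 + 248.5 - 581.5 = 830.0
Primary income: -892.0
Secondary income: 386.9 - 460.9 = -74.0
Current account = (-6694.6) + 830.0 + (-892.0) + (-74.0) = -6830.6
(Excluded from the current account — financial account: foreign purchases of domestic corporate bonds 2561.7, borrowing by resident firms from foreign banks 1523.0, acquisition of a foreign subsidiary by a resident firm (outward FDI) 2179.1; capital account: acquisition of foreign patents and trademarks (non-produced assets) 278.2.)

-6830.6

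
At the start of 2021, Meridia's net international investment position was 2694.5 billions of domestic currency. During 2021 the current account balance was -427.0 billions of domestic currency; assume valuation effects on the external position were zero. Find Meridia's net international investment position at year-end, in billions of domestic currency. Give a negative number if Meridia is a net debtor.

With no valuation effects, change in NIIP = current account = -427.0
End-of-year NIIP = 2694.5 + (-427.0) = 2267.5

2267.5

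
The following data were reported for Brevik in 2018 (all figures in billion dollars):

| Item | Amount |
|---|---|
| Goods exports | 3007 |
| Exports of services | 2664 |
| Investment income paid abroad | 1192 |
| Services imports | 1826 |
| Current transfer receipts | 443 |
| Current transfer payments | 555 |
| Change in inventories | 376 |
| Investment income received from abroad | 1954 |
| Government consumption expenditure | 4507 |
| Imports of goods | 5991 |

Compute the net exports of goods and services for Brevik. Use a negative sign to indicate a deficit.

-2146

Goods balance = 3007 - 5991 = -2984
Services balance = 2664 - 1826 = 838
Trade balance (goods + services) = -2984 + 838 = -2146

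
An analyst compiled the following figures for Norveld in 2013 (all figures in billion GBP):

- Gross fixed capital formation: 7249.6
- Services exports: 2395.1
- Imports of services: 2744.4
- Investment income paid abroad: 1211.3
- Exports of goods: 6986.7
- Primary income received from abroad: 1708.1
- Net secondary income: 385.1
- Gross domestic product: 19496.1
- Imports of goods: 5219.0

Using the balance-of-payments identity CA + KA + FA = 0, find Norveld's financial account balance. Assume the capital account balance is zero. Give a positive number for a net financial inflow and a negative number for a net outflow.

-2300.3

Goods balance = 6986.7 - 5219.0 = 1767.7
Services balance = 2395.1 - 2744.4 = -349.3
Trade balance (goods + services) = 1767.7 + (-349.3) = 1418.4
Net primary income = 1708.1 - 1211.3 = 496.8
Net secondary income = 385.1
Current account = 1418.4 + 496.8 + 385.1 = 2300.3
Financial account = -(2300.3) = -2300.3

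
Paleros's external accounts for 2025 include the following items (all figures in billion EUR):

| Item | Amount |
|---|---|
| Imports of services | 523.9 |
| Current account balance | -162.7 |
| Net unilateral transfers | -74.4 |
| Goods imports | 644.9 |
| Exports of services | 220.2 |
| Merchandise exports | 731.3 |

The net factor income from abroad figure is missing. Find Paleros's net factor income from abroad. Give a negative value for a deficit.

129.0

Current account = goods balance + services balance + net primary income + net secondary income
Sum of the known components = -291.7
Net factor income from abroad = CA - (known components) = -162.7 - (-291.7) = 129.0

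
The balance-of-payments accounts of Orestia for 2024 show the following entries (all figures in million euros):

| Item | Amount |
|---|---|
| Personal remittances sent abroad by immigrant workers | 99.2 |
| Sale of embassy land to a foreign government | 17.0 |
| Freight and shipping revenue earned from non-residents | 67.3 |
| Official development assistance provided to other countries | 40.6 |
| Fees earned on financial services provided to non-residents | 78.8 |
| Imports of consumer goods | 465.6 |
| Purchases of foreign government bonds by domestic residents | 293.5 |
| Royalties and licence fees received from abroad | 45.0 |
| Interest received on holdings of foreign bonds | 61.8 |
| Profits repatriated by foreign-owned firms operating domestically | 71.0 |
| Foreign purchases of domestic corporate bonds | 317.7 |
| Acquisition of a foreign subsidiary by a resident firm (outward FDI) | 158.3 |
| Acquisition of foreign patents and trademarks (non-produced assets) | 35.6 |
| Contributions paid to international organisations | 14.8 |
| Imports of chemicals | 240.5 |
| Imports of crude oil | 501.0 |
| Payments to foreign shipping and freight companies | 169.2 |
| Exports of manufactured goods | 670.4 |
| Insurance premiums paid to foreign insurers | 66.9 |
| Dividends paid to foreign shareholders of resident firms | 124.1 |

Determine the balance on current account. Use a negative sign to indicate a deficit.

Goods: -240.5 + 670.4 - 501.0 - 465.6 = -536.7
Services: 45.0 - 66.9 + 78.8 + 67.3 - 169.2 = -45.0
Primary income: 61.8 - 71.0 - 124.1 = -133.3
Secondary income: -40.6 - 14.8 - 99.2 = -154.6
Current account = (-536.7) + (-45.0) + (-133.3) + (-154.6) = -869.6
(Excluded from the current account — capital account: sale of embassy land to a foreign government 17.0, acquisition of foreign patents and trademarks (non-produced assets) 35.6; financial account: purchases of foreign government bonds by domestic residents 293.5, foreign purchases of domestic corporate bonds 317.7, acquisition of a foreign subsidiary by a resident firm (outward FDI) 158.3.)

-869.6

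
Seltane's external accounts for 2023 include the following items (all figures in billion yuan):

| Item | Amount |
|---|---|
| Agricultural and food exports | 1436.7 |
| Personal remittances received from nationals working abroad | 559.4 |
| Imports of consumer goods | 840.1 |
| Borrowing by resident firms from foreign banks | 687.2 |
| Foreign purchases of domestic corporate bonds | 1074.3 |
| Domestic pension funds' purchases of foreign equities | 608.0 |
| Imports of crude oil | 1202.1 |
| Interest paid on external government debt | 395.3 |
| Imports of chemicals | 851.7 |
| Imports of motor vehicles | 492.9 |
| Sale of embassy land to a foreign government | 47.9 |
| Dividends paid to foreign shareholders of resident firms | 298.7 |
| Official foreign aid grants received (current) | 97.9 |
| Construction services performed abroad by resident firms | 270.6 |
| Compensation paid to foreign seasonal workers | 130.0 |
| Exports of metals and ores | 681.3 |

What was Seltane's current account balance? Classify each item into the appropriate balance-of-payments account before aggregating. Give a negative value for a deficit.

-1164.9

Goods: -840.1 - 851.7 - 492.9 + 1436.7 + 681.3 - 1202.1 = -1268.8
Services: 270.6
Primary income: -395.3 - 130.0 - 298.7 = -824.0
Secondary income: 97.9 + 559.4 = 657.3
Current account = (-1268.8) + 270.6 + (-824.0) + 657.3 = -1164.9
(Excluded from the current account — financial account: borrowing by resident firms from foreign banks 687.2, foreign purchases of domestic corporate bonds 1074.3, domestic pension funds' purchases of foreign equities 608.0; capital account: sale of embassy land to a foreign government 47.9.)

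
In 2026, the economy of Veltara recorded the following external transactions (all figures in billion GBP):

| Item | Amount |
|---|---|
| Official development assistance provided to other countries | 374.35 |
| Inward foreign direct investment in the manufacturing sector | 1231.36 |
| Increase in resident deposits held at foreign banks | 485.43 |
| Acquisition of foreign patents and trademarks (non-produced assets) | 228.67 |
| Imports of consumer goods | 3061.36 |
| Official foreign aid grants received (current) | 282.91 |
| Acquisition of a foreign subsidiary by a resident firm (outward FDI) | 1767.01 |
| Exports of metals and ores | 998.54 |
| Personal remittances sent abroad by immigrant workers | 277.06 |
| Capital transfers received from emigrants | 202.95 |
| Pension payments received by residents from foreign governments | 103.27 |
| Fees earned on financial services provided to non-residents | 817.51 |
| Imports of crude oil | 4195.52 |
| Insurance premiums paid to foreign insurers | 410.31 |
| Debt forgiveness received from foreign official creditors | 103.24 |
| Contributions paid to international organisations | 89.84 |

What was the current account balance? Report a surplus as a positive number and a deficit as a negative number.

Goods: -3061.36 + 998.54 - 4195.52 = -6258.34
Services: 817.51 - 410.31 = 407.20
Secondary income: -89.84 - 277.06 + 103.27 - 374.35 + 282.91 = -355.07
Current account = (-6258.34) + 407.20 + (-355.07) = -6206.21
(Excluded from the current account — financial account: inward foreign direct investment in the manufacturing sector 1231.36, increase in resident deposits held at foreign banks 485.43, acquisition of a foreign subsidiary by a resident firm (outward FDI) 1767.01; capital account: acquisition of foreign patents and trademarks (non-produced assets) 228.67, capital transfers received from emigrants 202.95, debt forgiveness received from foreign official creditors 103.24.)

-6206.21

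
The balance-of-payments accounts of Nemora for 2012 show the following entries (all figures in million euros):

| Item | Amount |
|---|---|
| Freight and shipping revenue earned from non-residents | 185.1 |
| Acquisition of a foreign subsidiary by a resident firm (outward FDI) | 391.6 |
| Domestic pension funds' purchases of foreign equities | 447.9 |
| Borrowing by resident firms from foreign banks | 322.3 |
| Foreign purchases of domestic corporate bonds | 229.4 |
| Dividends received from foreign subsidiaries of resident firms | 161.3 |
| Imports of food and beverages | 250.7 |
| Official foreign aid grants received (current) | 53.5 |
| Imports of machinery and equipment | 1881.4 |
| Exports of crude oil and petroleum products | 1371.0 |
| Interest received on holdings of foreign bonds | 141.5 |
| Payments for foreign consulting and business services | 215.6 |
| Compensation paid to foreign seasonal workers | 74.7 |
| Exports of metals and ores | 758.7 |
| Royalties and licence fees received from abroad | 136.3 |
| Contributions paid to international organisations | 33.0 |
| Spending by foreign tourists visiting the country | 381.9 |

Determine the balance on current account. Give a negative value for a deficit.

733.9

Goods: 1371.0 + 758.7 - 1881.4 - 250.7 = -2.4
Services: 185.1 + 381.9 - 215.6 + 136.3 = 487.7
Primary income: 161.3 + 141.5 - 74.7 = 228.1
Secondary income: 53.5 - 33.0 = 20.5
Current account = (-2.4) + 487.7 + 228.1 + 20.5 = 733.9
(Excluded from the current account — financial account: acquisition of a foreign subsidiary by a resident firm (outward FDI) 391.6, domestic pension funds' purchases of foreign equities 447.9, borrowing by resident firms from foreign banks 322.3, foreign purchases of domestic corporate bonds 229.4.)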